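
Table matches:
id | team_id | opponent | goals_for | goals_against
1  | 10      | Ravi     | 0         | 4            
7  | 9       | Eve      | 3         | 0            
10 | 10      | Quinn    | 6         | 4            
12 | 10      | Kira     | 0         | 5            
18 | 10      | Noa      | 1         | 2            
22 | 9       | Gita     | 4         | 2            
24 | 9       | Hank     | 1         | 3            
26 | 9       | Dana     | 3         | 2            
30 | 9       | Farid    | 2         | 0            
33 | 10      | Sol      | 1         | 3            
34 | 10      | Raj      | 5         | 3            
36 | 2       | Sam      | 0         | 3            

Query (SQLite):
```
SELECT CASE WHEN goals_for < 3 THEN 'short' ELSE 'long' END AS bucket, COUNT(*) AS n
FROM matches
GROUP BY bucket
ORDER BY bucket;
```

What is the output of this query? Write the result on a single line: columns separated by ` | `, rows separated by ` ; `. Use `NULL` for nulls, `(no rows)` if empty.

long | 5 ; short | 7

Bucket rows by goals_for < 3 → 'short' else 'long'; count each bucket.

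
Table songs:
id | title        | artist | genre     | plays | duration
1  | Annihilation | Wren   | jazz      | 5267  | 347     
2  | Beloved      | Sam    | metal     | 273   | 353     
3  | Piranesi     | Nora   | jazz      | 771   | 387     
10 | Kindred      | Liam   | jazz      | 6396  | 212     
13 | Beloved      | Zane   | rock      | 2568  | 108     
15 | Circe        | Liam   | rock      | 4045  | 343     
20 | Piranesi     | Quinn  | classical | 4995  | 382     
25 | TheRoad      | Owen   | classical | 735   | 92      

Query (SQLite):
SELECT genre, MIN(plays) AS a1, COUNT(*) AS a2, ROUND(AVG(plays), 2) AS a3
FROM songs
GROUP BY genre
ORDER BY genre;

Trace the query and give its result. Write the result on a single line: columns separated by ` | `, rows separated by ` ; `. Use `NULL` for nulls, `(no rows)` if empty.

classical | 735 | 2 | 2865 ; jazz | 771 | 3 | 4144.67 ; metal | 273 | 1 | 273 ; rock | 2568 | 2 | 3306.5

Group songs by genre.
Per group compute: MIN(plays), COUNT(*), ROUND(AVG(plays), 2).
  classical: ids {20, 25} → MIN(plays)=735, COUNT(*)=2, ROUND(AVG(plays), 2)=2865
  jazz: ids {1, 3, 10} → MIN(plays)=771, COUNT(*)=3, ROUND(AVG(plays), 2)=4144.67
  metal: ids {2} → MIN(plays)=273, COUNT(*)=1, ROUND(AVG(plays), 2)=273
  rock: ids {13, 15} → MIN(plays)=2568, COUNT(*)=2, ROUND(AVG(plays), 2)=3306.5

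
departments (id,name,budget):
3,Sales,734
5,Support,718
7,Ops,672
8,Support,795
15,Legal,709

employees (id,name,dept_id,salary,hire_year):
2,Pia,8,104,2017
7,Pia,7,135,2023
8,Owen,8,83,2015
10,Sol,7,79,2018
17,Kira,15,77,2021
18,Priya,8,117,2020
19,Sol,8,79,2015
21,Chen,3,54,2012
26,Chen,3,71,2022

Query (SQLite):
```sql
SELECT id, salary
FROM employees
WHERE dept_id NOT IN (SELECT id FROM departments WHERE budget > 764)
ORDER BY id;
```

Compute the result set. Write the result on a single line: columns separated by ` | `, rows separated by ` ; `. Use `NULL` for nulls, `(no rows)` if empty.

7 | 135 ; 10 | 79 ; 17 | 77 ; 21 | 54 ; 26 | 71

Inner query: departments.id where budget > 764.
Outer: keep employees rows whose dept_id is not in that set.
Inner query → {8}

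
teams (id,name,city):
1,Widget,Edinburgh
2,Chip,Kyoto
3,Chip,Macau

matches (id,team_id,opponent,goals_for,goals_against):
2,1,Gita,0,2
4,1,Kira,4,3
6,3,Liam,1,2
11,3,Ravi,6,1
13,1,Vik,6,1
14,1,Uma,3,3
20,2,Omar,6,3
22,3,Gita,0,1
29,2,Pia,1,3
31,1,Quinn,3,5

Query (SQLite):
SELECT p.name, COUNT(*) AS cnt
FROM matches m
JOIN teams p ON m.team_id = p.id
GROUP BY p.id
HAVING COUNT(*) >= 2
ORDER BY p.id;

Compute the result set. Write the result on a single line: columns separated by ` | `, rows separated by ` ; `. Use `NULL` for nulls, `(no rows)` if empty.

Widget | 5 ; Chip | 2 ; Chip | 3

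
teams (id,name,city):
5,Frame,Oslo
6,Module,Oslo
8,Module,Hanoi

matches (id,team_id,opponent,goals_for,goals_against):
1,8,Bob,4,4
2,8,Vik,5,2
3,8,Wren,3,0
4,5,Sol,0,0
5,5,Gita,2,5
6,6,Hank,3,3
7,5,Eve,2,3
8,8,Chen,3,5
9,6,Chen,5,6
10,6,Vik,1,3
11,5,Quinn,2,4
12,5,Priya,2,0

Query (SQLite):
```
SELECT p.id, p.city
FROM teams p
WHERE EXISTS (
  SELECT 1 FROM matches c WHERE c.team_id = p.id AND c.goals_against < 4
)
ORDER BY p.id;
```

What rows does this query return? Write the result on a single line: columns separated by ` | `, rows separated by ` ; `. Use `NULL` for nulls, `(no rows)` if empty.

5 | Oslo ; 6 | Oslo ; 8 | Hanoi

For each teams row, check whether any matches with matching team_id has goals_against < 4.
Keep rows where that is true.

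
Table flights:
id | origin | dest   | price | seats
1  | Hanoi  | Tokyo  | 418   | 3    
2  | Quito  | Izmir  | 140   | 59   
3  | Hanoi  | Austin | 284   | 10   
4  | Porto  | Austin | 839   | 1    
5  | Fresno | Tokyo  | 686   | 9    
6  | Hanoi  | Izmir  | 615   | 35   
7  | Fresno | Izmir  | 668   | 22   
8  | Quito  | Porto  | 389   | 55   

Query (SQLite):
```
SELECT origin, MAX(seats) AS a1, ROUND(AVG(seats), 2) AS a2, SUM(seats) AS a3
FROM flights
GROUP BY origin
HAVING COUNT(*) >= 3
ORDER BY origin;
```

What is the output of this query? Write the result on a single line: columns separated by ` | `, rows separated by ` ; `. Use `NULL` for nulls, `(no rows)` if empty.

Group flights by origin.
Per group compute: MAX(seats), ROUND(AVG(seats), 2), SUM(seats).
HAVING: drop groups with fewer than 3 rows.
  Fresno: ids {5, 7} → MAX(seats)=22, ROUND(AVG(seats), 2)=15.5, SUM(seats)=31
  Hanoi: ids {1, 3, 6} → MAX(seats)=35, ROUND(AVG(seats), 2)=16, SUM(seats)=48
  Porto: ids {4} → MAX(seats)=1, ROUND(AVG(seats), 2)=1, SUM(seats)=1
  Quito: ids {2, 8} → MAX(seats)=59, ROUND(AVG(seats), 2)=57, SUM(seats)=114

Hanoi | 35 | 16 | 48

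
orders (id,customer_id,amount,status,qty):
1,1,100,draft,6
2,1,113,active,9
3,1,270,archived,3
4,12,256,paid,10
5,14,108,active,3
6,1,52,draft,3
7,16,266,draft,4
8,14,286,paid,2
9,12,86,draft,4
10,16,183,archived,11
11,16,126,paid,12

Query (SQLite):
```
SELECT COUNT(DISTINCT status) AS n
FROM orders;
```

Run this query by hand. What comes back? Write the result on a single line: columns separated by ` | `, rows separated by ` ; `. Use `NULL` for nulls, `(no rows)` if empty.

Count distinct non-NULL status values.

4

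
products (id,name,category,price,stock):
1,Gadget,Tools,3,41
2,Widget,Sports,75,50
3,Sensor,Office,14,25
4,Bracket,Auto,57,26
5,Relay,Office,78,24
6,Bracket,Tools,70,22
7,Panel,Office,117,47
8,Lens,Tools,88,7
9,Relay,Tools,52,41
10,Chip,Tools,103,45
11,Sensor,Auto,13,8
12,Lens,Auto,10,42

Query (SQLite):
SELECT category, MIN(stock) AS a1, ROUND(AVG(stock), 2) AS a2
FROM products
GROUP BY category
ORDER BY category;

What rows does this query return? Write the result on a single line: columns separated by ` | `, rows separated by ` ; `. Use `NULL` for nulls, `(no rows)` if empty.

Auto | 8 | 25.33 ; Office | 24 | 32 ; Sports | 50 | 50 ; Tools | 7 | 31.2

Group products by category.
Per group compute: MIN(stock), ROUND(AVG(stock), 2).
  Auto: ids {4, 11, 12} → MIN(stock)=8, ROUND(AVG(stock), 2)=25.33
  Office: ids {3, 5, 7} → MIN(stock)=24, ROUND(AVG(stock), 2)=32
  Sports: ids {2} → MIN(stock)=50, ROUND(AVG(stock), 2)=50
  Tools: ids {1, 6, 8, 9, 10} → MIN(stock)=7, ROUND(AVG(stock), 2)=31.2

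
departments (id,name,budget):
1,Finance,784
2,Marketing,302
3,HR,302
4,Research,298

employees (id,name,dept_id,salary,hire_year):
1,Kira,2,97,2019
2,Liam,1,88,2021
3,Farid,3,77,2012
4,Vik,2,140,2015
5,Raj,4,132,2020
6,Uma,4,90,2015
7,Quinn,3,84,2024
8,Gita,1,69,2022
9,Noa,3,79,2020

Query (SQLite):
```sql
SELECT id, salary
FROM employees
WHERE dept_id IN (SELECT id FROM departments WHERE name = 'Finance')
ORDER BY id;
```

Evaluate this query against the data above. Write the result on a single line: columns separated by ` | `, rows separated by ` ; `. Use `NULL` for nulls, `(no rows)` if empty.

Inner query: departments.id where name = 'Finance'.
Outer: keep employees rows whose dept_id is in that set.
Inner query → {1}

2 | 88 ; 8 | 69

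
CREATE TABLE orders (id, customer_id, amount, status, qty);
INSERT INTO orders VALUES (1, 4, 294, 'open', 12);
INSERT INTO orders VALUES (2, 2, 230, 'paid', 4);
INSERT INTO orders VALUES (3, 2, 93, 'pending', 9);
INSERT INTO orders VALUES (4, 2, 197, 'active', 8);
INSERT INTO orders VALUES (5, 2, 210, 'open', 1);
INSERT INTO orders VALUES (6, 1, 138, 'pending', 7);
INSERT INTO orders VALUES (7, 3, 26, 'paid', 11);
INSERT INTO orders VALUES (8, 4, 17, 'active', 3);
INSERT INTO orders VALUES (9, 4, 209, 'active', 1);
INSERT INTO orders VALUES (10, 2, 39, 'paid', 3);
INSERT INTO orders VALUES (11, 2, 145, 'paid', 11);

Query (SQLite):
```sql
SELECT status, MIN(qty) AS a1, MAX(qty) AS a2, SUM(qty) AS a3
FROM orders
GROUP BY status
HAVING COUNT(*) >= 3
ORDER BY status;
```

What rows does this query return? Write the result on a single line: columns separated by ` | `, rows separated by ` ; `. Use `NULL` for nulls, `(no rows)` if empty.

active | 1 | 8 | 12 ; paid | 3 | 11 | 29

Group orders by status.
Per group compute: MIN(qty), MAX(qty), SUM(qty).
HAVING: drop groups with fewer than 3 rows.
  active: ids {4, 8, 9} → MIN(qty)=1, MAX(qty)=8, SUM(qty)=12
  open: ids {1, 5} → MIN(qty)=1, MAX(qty)=12, SUM(qty)=13
  paid: ids {2, 7, 10, 11} → MIN(qty)=3, MAX(qty)=11, SUM(qty)=29
  pending: ids {3, 6} → MIN(qty)=7, MAX(qty)=9, SUM(qty)=16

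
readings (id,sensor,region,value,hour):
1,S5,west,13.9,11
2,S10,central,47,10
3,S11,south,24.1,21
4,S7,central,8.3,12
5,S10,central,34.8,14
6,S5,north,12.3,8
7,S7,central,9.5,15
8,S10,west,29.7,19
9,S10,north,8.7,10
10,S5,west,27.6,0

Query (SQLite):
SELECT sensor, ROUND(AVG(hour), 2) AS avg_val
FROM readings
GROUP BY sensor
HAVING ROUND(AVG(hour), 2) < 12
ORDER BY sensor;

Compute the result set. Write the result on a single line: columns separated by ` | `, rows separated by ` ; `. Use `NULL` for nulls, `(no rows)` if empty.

Partition readings by sensor; compute ROUND(AVG(hour), 2) within each group.
HAVING: keep groups where ROUND(AVG(hour), 2) < 12.
  S10: ids {2, 5, 8, 9} → ROUND(AVG(hour), 2)=13.25
  S11: ids {3} → ROUND(AVG(hour), 2)=21
  S5: ids {1, 6, 10} → ROUND(AVG(hour), 2)=6.33
  S7: ids {4, 7} → ROUND(AVG(hour), 2)=13.5

S5 | 6.33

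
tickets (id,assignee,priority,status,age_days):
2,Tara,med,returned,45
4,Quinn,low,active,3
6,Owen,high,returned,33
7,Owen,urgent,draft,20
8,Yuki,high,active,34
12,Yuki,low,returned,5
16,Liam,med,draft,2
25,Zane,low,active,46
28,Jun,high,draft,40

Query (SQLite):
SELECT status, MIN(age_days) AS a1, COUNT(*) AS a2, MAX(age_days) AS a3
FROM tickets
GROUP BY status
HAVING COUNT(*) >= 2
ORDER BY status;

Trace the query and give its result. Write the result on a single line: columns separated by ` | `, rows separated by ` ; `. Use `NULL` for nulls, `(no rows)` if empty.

Group tickets by status.
Per group compute: MIN(age_days), COUNT(*), MAX(age_days).
HAVING: drop groups with fewer than 2 rows.
  active: ids {4, 8, 25} → MIN(age_days)=3, COUNT(*)=3, MAX(age_days)=46
  draft: ids {7, 16, 28} → MIN(age_days)=2, COUNT(*)=3, MAX(age_days)=40
  returned: ids {2, 6, 12} → MIN(age_days)=5, COUNT(*)=3, MAX(age_days)=45

active | 3 | 3 | 46 ; draft | 2 | 3 | 40 ; returned | 5 | 3 | 45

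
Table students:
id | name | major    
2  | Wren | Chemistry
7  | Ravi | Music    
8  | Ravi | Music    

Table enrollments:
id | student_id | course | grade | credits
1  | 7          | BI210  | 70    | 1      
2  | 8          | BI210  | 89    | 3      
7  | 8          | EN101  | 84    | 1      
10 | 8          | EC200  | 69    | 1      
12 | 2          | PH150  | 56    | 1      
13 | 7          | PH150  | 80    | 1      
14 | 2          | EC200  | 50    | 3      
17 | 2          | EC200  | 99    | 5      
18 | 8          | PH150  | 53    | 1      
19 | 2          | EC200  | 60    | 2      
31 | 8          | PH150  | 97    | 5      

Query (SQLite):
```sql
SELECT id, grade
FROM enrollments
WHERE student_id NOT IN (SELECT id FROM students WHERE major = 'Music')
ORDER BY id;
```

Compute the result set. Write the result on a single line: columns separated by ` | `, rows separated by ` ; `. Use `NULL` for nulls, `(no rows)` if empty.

Inner query: students.id where major = 'Music'.
Outer: keep enrollments rows whose student_id is not in that set.
Inner query → {7, 8}

12 | 56 ; 14 | 50 ; 17 | 99 ; 19 | 60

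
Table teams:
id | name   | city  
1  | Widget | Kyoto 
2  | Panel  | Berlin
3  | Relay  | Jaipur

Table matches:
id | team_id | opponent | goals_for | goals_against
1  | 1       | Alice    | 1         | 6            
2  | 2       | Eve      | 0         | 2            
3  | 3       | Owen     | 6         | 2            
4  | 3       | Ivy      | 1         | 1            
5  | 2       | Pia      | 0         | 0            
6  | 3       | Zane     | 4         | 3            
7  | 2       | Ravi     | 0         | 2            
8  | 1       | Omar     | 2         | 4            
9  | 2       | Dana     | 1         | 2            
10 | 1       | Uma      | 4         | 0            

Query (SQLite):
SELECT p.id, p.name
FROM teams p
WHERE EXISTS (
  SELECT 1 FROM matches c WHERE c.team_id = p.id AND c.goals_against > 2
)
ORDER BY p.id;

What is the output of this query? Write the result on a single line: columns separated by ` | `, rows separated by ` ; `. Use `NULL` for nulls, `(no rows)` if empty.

For each teams row, check whether any matches with matching team_id has goals_against > 2.
Keep rows where that is true.

1 | Widget ; 3 | Relay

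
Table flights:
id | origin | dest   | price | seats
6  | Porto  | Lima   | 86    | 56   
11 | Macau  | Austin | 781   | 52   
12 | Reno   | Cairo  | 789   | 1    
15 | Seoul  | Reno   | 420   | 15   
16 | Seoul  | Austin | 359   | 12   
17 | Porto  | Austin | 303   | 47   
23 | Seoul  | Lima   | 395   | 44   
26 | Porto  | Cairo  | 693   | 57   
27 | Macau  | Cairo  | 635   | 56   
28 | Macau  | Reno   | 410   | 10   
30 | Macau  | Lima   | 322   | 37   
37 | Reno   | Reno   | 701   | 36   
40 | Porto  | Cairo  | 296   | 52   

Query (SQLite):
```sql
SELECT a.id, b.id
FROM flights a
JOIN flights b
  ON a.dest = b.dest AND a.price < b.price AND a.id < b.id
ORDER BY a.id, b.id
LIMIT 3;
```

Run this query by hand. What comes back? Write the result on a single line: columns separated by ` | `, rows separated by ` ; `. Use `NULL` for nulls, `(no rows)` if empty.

Pairs (a,b) with same dest, a.price < b.price, a.id < b.id.
dest groups: Austin:{11,16,17} Cairo:{12,26,27,40} Lima:{6,23,30} Reno:{15,28,37}
Ordered by (a.id, b.id); first 3.

6 | 23 ; 6 | 30 ; 15 | 37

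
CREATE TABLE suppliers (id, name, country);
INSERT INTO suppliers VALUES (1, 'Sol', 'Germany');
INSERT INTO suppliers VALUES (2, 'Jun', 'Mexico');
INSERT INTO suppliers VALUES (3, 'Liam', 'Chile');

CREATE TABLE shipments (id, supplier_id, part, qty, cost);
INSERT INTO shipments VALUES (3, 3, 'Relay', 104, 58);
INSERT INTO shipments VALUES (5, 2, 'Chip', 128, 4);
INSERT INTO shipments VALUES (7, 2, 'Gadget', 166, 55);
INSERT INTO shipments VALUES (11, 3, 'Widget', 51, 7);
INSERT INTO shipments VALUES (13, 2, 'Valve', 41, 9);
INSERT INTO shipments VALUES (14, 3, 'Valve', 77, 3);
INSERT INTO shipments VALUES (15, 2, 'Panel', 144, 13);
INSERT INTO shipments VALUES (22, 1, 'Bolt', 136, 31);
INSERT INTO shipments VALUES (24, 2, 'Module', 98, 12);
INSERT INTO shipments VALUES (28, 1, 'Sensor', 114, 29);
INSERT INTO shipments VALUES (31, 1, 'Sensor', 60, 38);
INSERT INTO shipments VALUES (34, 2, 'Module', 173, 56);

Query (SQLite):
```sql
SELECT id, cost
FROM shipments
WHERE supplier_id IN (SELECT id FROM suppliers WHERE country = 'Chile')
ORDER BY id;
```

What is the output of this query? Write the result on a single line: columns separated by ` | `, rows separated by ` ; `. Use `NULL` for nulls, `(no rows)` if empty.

3 | 58 ; 11 | 7 ; 14 | 3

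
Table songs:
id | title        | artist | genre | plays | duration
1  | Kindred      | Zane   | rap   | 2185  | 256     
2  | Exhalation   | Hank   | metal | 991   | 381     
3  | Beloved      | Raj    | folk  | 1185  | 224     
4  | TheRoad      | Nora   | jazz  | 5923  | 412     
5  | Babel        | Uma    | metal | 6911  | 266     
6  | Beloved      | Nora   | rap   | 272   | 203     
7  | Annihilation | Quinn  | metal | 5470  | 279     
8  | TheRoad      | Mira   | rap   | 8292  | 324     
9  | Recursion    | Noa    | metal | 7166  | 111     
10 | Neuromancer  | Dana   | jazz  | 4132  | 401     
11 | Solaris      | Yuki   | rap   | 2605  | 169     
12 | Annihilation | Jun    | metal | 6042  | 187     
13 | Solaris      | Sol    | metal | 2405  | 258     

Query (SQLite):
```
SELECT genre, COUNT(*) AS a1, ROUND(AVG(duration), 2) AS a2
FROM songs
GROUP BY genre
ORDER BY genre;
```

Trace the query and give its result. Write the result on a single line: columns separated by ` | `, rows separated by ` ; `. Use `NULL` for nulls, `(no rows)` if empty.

folk | 1 | 224 ; jazz | 2 | 406.5 ; metal | 6 | 247 ; rap | 4 | 238

Group songs by genre.
Per group compute: COUNT(*), ROUND(AVG(duration), 2).
  folk: ids {3} → COUNT(*)=1, ROUND(AVG(duration), 2)=224
  jazz: ids {4, 10} → COUNT(*)=2, ROUND(AVG(duration), 2)=406.5
  metal: ids {2, 5, 7, 9, 12, 13} → COUNT(*)=6, ROUND(AVG(duration), 2)=247
  rap: ids {1, 6, 8, 11} → COUNT(*)=4, ROUND(AVG(duration), 2)=238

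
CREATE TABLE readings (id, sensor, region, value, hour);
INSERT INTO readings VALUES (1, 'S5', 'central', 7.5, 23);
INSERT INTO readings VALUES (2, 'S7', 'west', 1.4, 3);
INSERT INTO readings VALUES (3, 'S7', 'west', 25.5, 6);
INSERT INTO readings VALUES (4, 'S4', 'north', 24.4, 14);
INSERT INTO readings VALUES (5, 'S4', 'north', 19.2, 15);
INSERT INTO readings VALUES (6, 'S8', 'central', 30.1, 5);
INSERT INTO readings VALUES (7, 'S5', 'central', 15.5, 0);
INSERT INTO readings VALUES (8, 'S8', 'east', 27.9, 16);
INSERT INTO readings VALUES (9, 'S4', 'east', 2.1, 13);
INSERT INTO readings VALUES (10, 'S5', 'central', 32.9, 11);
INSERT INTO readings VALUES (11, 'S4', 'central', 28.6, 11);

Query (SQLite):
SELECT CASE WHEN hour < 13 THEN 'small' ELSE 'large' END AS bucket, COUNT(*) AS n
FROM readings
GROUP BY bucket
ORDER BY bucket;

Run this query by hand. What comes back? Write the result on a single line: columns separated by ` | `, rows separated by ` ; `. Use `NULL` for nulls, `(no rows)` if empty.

large | 5 ; small | 6

Bucket rows by hour < 13 → 'small' else 'large'; count each bucket.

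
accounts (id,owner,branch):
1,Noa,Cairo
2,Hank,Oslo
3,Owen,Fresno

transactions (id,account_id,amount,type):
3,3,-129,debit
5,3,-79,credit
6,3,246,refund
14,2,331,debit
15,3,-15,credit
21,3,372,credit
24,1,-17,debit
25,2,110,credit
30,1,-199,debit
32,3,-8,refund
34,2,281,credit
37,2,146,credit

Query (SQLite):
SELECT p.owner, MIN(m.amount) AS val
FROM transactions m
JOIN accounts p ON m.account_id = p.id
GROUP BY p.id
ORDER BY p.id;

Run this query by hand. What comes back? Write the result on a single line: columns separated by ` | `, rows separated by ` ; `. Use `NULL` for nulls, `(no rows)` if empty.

Noa | -199 ; Hank | 110 ; Owen | -129

Join each transactions row to its accounts via account_id.
Group joined rows by accounts.id; compute MIN(m.amount) per group.
  1: ids {24, 30} → MIN(m.amount)=-199
  2: ids {14, 25, 34, 37} → MIN(m.amount)=110
  3: ids {3, 5, 6, 15, 21, 32} → MIN(m.amount)=-129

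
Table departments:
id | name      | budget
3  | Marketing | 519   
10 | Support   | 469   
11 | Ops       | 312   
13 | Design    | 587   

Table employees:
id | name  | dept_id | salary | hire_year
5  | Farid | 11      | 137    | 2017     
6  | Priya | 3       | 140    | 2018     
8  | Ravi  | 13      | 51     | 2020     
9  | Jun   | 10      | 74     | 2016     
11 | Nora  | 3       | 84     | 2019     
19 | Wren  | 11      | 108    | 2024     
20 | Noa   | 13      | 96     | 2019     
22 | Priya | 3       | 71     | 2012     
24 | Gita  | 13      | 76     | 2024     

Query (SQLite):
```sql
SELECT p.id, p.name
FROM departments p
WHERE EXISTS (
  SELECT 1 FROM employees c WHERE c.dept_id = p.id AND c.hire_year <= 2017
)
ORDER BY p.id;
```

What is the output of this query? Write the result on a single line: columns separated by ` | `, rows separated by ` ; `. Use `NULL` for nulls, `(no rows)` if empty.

For each departments row, check whether any employees with matching dept_id has hire_year <= 2017.
Keep rows where that is true.

3 | Marketing ; 10 | Support ; 11 | Ops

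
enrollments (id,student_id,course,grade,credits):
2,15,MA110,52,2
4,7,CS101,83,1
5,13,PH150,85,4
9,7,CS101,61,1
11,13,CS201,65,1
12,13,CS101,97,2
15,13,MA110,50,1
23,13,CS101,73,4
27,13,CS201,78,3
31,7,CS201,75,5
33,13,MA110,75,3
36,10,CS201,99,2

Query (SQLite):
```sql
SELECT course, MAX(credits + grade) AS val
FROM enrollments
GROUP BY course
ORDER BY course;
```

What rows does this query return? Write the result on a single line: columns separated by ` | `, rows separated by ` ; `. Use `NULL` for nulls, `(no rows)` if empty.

CS101 | 99 ; CS201 | 101 ; MA110 | 78 ; PH150 | 89

For each row compute credits + grade.
Group by course; take MAX of the expression per group.
  CS101: ids {4, 9, 12, 23} → MAX(credits + grade)=99
  CS201: ids {11, 27, 31, 36} → MAX(credits + grade)=101
  MA110: ids {2, 15, 33} → MAX(credits + grade)=78
  PH150: ids {5} → MAX(credits + grade)=89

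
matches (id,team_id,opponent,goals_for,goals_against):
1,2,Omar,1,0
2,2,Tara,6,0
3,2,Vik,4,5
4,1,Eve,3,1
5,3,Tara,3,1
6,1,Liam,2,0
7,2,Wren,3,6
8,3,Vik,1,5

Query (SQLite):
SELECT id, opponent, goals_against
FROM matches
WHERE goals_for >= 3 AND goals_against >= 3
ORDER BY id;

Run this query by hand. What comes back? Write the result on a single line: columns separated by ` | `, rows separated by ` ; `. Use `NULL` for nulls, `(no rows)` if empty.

3 | Vik | 5 ; 7 | Wren | 6

goals_for >= 3: ids {2, 3, 4, 5, 7}
goals_against >= 3: ids {3, 7, 8}
Combine with AND.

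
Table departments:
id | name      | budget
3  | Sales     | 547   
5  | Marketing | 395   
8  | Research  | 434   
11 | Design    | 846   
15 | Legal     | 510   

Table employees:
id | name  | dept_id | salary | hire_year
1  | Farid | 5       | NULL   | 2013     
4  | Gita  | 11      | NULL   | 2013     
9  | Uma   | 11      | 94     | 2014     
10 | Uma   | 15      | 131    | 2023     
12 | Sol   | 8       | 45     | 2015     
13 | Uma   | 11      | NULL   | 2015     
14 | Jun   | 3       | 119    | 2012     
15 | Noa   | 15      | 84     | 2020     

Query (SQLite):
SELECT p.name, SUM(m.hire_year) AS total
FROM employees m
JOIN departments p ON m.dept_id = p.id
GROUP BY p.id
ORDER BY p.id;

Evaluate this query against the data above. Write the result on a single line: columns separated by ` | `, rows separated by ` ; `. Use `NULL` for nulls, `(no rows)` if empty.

Sales | 2012 ; Marketing | 2013 ; Research | 2015 ; Design | 6042 ; Legal | 4043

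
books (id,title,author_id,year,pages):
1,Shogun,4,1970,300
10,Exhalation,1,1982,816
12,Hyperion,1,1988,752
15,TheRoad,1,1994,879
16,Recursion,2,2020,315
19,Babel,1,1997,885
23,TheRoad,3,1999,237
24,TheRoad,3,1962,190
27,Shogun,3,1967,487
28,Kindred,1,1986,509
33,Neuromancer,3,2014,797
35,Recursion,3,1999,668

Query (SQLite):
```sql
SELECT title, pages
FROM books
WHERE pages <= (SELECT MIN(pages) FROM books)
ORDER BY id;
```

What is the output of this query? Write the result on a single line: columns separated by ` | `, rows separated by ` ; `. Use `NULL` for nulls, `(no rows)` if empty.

Scalar subquery: MIN(pages) over all books rows = 190.
Keep rows where pages <= that value.

TheRoad | 190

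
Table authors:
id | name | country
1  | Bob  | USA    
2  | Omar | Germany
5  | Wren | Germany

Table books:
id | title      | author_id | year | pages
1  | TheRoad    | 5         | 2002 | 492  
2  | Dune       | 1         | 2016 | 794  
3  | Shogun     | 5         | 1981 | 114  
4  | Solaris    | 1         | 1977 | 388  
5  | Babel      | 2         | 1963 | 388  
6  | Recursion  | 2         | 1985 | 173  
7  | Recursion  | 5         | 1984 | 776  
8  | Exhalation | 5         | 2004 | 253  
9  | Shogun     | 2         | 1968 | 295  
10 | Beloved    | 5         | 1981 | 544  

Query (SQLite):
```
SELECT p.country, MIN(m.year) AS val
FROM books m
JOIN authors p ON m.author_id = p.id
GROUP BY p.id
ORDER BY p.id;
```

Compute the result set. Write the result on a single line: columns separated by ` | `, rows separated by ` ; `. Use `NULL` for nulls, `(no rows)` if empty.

Join each books row to its authors via author_id.
Group joined rows by authors.id; compute MIN(m.year) per group.
  1: ids {2, 4} → MIN(m.year)=1977
  2: ids {5, 6, 9} → MIN(m.year)=1963
  5: ids {1, 3, 7, 8, 10} → MIN(m.year)=1981

USA | 1977 ; Germany | 1963 ; Germany | 1981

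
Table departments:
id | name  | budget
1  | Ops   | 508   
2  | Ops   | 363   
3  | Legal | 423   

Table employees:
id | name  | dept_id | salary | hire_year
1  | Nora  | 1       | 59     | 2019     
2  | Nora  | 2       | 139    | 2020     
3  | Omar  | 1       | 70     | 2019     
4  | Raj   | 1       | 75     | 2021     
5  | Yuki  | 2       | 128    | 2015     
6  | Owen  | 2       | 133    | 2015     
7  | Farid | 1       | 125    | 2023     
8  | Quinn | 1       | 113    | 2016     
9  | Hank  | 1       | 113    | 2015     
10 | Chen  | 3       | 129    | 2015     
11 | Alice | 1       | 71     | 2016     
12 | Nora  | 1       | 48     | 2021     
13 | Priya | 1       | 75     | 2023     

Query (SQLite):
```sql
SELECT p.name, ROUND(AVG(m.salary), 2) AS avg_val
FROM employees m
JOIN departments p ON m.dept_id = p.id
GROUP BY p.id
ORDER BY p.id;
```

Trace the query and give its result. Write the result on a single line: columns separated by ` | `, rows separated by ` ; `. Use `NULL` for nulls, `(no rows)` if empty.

Ops | 83.22 ; Ops | 133.33 ; Legal | 129

Join each employees row to its departments via dept_id.
Group joined rows by departments.id; compute ROUND(AVG(m.salary), 2) per group.
  1: ids {1, 3, 4, 7, 8, 9, 11, 12, 13} → ROUND(AVG(m.salary), 2)=83.22
  2: ids {2, 5, 6} → ROUND(AVG(m.salary), 2)=133.33
  3: ids {10} → ROUND(AVG(m.salary), 2)=129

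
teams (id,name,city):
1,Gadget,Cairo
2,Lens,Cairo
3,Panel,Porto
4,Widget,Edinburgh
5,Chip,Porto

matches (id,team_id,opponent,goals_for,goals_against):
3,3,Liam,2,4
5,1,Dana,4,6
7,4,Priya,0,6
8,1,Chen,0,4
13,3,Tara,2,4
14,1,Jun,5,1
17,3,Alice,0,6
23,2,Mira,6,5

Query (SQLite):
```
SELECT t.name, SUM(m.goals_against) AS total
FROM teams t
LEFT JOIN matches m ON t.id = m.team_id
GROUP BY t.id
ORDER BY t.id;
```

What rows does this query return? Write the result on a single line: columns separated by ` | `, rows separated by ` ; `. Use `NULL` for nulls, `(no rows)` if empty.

LEFT JOIN keeps every teams row; unmatched ones get NULL for matches columns.
Group by teams.id and compute SUM(m.goals_against). SUM over an all-NULL group is NULL.
  1: ids {5, 8, 14} → SUM(m.goals_against)=11
  2: ids {23} → SUM(m.goals_against)=5
  3: ids {3, 13, 17} → SUM(m.goals_against)=14
  4: ids {7} → SUM(m.goals_against)=6
  5: ids {—} → SUM(m.goals_against)=NULL

Gadget | 11 ; Lens | 5 ; Panel | 14 ; Widget | 6 ; Chip | NULL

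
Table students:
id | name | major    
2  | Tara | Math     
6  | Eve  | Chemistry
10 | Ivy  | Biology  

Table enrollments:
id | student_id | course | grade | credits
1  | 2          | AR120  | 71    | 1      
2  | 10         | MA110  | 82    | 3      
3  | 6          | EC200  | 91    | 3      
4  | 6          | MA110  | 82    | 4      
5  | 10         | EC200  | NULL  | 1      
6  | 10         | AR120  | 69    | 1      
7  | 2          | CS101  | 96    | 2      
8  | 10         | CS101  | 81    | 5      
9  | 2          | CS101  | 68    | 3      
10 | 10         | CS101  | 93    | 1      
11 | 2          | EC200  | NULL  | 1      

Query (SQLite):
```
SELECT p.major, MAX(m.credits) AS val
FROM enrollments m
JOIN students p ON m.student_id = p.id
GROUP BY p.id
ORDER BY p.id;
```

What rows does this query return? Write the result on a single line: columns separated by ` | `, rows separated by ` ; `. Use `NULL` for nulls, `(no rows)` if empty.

Join each enrollments row to its students via student_id.
Group joined rows by students.id; compute MAX(m.credits) per group.
  2: ids {1, 7, 9, 11} → MAX(m.credits)=3
  6: ids {3, 4} → MAX(m.credits)=4
  10: ids {2, 5, 6, 8, 10} → MAX(m.credits)=5

Math | 3 ; Chemistry | 4 ; Biology | 5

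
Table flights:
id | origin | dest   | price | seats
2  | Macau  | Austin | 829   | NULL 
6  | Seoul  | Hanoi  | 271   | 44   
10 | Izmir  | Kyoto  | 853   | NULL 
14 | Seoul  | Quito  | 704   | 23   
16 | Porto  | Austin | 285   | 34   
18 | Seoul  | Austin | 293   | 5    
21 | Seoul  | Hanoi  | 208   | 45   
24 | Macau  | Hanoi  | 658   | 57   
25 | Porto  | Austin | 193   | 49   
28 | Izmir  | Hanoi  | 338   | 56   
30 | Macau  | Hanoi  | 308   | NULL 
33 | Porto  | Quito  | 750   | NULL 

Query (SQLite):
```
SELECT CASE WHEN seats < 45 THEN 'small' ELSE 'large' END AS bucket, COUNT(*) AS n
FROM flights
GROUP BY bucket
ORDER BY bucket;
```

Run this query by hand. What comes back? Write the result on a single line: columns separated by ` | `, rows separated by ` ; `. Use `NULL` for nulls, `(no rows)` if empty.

large | 8 ; small | 4

Bucket rows by seats < 45 → 'small' else 'large'; count each bucket.
NULL < 45 is unknown, so NULL seats falls into ELSE → 'large'.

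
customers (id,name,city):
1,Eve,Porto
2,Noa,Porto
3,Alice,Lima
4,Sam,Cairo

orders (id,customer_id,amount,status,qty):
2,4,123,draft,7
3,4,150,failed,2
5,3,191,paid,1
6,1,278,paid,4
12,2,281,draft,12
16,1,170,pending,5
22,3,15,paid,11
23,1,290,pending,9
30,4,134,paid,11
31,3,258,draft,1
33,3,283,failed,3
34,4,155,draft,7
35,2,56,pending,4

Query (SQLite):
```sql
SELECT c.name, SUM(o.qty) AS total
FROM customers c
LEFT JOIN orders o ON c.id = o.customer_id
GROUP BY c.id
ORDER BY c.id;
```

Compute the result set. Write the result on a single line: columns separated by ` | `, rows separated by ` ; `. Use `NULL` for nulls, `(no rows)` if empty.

Eve | 18 ; Noa | 16 ; Alice | 16 ; Sam | 27

LEFT JOIN keeps every customers row; unmatched ones get NULL for orders columns.
Group by customers.id and compute SUM(o.qty). SUM over an all-NULL group is NULL.
  1: ids {6, 16, 23} → SUM(o.qty)=18
  2: ids {12, 35} → SUM(o.qty)=16
  3: ids {5, 22, 31, 33} → SUM(o.qty)=16
  4: ids {2, 3, 30, 34} → SUM(o.qty)=27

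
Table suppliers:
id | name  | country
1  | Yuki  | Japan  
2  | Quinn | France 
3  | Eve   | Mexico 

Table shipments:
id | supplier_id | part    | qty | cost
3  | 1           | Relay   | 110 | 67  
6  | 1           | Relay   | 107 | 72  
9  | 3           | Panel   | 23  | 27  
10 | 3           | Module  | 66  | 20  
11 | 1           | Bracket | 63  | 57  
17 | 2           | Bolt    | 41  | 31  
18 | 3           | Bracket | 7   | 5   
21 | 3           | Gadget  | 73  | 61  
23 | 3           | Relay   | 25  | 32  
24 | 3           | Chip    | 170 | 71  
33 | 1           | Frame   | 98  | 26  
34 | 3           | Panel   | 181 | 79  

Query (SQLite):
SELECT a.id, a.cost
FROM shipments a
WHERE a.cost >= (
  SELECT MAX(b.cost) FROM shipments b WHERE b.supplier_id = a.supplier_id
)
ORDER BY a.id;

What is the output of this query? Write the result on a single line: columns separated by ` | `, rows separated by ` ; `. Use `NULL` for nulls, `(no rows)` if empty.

For each shipments row a, compute MAX(cost) over rows sharing a.supplier_id.
Keep row a if a.cost >= that per-group MAX.
  supplier_id=1: MAX(cost) = 72
  supplier_id=2: MAX(cost) = 31
  supplier_id=3: MAX(cost) = 79

6 | 72 ; 17 | 31 ; 34 | 79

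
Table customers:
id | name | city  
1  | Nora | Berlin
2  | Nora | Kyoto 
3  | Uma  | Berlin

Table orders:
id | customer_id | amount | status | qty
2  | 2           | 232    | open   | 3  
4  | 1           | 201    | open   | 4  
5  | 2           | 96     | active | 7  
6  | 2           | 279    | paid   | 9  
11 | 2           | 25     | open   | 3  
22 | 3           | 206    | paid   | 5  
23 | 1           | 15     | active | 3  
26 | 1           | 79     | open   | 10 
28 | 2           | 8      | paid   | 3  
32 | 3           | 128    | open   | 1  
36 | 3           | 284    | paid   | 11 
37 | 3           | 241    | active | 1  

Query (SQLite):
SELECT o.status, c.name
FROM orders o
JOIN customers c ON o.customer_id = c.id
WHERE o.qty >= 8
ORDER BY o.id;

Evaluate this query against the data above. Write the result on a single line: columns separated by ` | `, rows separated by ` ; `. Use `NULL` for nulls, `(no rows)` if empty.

Each orders row matches the customers row where customer_id = customers.id.
Then keep rows with o.qty >= 8.

paid | Nora ; open | Nora ; paid | Uma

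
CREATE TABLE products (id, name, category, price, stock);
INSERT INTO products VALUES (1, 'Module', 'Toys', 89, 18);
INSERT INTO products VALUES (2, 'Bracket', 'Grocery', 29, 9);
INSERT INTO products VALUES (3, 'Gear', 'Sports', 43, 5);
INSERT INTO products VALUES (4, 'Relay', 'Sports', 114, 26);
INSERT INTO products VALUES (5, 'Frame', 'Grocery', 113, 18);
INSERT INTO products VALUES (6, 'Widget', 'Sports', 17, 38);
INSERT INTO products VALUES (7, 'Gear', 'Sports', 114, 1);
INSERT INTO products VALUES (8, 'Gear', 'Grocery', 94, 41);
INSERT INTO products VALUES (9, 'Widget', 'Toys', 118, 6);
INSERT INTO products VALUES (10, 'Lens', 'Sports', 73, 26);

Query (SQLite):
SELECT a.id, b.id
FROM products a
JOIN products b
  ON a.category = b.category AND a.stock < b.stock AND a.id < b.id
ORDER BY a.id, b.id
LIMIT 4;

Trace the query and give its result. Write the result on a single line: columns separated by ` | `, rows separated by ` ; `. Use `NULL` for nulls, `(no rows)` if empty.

Pairs (a,b) with same category, a.stock < b.stock, a.id < b.id.
category groups: Grocery:{2,5,8} Sports:{3,4,6,7,10} Toys:{1,9}
Ordered by (a.id, b.id); first 4.

2 | 5 ; 2 | 8 ; 3 | 4 ; 3 | 6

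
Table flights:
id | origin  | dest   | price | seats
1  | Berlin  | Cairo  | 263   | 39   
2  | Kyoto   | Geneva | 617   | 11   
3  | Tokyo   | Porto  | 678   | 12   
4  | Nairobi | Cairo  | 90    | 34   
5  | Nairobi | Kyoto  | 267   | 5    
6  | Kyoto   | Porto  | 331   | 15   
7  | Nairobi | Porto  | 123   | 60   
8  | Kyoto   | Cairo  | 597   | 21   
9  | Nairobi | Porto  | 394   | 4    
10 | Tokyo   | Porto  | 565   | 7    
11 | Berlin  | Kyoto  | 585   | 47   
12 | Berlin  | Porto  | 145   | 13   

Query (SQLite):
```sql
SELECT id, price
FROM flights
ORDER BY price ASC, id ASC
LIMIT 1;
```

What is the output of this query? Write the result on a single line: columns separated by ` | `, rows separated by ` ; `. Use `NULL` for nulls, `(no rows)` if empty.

4 | 90

Sort by price asc, tiebreak id asc: (90, id=4), (123, id=7), (145, id=12), (263, id=1) …. Take first 1.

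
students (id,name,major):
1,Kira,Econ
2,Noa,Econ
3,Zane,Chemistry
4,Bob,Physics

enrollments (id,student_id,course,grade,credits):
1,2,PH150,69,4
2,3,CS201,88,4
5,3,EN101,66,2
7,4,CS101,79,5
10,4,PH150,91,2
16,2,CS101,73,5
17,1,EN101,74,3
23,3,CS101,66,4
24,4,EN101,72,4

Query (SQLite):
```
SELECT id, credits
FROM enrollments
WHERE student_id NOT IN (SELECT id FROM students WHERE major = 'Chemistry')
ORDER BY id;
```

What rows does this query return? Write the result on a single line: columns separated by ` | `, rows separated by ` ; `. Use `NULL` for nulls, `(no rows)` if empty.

Inner query: students.id where major = 'Chemistry'.
Outer: keep enrollments rows whose student_id is not in that set.
Inner query → {3}

1 | 4 ; 7 | 5 ; 10 | 2 ; 16 | 5 ; 17 | 3 ; 24 | 4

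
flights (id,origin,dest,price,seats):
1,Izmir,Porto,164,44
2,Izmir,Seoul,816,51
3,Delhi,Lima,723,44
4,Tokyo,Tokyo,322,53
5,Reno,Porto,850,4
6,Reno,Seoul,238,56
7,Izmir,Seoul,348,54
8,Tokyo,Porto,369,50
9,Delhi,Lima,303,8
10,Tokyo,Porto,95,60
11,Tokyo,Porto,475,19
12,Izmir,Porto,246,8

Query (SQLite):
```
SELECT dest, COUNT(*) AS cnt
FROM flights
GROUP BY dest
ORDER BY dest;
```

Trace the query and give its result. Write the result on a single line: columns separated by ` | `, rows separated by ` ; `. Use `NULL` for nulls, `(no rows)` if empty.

Partition flights by dest; compute COUNT(*) within each group.
  Lima: ids {3, 9} → COUNT(*)=2
  Porto: ids {1, 5, 8, 10, 11, 12} → COUNT(*)=6
  Seoul: ids {2, 6, 7} → COUNT(*)=3
  Tokyo: ids {4} → COUNT(*)=1

Lima | 2 ; Porto | 6 ; Seoul | 3 ; Tokyo | 1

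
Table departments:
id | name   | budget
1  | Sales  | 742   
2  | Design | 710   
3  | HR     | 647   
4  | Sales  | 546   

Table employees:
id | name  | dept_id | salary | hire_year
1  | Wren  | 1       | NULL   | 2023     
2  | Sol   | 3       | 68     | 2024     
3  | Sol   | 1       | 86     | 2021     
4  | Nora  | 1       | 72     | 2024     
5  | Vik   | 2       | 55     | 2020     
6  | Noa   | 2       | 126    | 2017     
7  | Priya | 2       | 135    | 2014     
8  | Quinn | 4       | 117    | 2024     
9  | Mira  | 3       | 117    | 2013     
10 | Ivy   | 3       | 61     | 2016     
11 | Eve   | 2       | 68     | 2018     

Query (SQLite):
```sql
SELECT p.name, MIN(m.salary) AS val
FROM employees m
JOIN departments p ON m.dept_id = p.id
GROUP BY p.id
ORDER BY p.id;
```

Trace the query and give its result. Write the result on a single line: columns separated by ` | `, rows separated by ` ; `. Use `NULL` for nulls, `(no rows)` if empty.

Join each employees row to its departments via dept_id.
Group joined rows by departments.id; compute MIN(m.salary) per group.
  1: ids {1, 3, 4} → MIN(m.salary)=72
  2: ids {5, 6, 7, 11} → MIN(m.salary)=55
  3: ids {2, 9, 10} → MIN(m.salary)=61
  4: ids {8} → MIN(m.salary)=117

Sales | 72 ; Design | 55 ; HR | 61 ; Sales | 117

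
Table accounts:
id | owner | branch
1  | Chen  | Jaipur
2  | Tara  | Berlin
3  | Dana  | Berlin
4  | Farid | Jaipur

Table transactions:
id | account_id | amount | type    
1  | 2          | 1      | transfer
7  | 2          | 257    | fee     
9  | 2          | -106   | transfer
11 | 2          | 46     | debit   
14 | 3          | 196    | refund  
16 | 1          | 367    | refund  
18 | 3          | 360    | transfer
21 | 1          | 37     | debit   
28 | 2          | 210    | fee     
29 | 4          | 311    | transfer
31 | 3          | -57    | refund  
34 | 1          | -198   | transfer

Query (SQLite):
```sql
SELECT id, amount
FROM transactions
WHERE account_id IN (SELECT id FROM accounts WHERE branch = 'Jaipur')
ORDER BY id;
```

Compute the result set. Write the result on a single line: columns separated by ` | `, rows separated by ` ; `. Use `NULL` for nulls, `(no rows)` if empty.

16 | 367 ; 21 | 37 ; 29 | 311 ; 34 | -198

Inner query: accounts.id where branch = 'Jaipur'.
Outer: keep transactions rows whose account_id is in that set.
Inner query → {1, 4}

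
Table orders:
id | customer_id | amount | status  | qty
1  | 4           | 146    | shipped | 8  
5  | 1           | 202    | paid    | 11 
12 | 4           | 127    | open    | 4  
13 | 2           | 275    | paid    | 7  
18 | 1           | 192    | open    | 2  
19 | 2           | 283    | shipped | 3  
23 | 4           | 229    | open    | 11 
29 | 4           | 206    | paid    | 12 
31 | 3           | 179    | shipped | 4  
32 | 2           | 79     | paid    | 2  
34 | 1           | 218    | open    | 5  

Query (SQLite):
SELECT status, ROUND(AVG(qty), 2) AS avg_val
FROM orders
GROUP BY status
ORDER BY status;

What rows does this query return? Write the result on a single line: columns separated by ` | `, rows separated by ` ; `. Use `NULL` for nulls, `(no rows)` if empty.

open | 5.5 ; paid | 8 ; shipped | 5

Partition orders by status; compute ROUND(AVG(qty), 2) within each group.
  open: ids {12, 18, 23, 34} → ROUND(AVG(qty), 2)=5.5
  paid: ids {5, 13, 29, 32} → ROUND(AVG(qty), 2)=8
  shipped: ids {1, 19, 31} → ROUND(AVG(qty), 2)=5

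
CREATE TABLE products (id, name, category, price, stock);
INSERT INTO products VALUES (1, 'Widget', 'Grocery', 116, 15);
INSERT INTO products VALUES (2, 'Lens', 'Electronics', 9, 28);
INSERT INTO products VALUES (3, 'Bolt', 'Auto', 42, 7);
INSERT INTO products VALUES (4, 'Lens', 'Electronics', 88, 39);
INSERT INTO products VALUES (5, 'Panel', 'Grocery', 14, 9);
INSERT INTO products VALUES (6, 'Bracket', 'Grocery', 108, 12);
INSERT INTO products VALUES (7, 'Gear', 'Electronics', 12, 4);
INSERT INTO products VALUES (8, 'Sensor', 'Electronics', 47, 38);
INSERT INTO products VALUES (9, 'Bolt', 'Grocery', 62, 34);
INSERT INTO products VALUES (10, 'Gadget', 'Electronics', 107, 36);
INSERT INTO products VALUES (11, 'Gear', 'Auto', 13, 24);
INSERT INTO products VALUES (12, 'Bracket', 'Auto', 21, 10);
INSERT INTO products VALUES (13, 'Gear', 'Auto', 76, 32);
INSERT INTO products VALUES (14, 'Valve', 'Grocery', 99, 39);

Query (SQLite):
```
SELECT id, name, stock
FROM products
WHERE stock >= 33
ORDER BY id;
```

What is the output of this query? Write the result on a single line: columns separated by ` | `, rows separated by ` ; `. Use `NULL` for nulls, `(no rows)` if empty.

4 | Lens | 39 ; 8 | Sensor | 38 ; 9 | Bolt | 34 ; 10 | Gadget | 36 ; 14 | Valve | 39

stock >= 33: ids {4, 8, 9, 10, 14}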